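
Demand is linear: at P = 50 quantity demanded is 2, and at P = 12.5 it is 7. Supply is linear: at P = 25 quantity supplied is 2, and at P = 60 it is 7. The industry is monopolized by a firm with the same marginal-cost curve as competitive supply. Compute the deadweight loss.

Demand slope = (12.5 − 50)/(7 − 2) = −7.5, so P = 65 − 7.5Q.
Supply slope = (60 − 25)/(7 − 2) = 7, so P = 11 + 7Q.
Competitive equilibrium: 65 − 7.5Q = 11 + 7Q → Q* = 3.7241, P* = 37.069.
Marginal revenue: MR = 65 − 15Q. Set MR = MC: 65 − 15Q = 11 + 7Q → Q_m = 2.4545.
Price P_m = 65 − 7.5·2.4545 = 46.5913; MC(Q_m) = 11 + 7·2.4545 = 28.1815.
Competitive Q* = 3.7241, so ΔQ = 1.2696; wedge = 46.5913 − 28.1815 = 18.4098.
Welfare loss = ½ × 1.2696 × 18.4098 = 11.69.

11.69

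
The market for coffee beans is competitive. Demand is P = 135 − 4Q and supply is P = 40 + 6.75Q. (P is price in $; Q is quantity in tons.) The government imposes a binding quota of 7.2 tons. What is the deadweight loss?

$14.41

Competitive equilibrium: 135 − 4Q = 40 + 6.75Q → Q* = 8.8372, P* = 99.6512.
At Q = 7.2: demand price = 135 − 4·7.2 = 106.2; supply price = 40 + 6.75·7.2 = 88.6.
ΔQ = 8.8372 − 7.2 = 1.6372; wedge = 106.2 − 88.6 = 17.6.
The triangle = ½ × 1.6372 × 17.6 = $14.41.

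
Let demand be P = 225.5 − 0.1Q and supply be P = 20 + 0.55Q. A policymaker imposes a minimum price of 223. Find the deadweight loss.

Competitive equilibrium: 225.5 − 0.1Q = 20 + 0.55Q → Q* = 316.1538, P* = 193.8846.
At the floor P = 223, quantity demanded = (225.5 − 223)/0.1 = 25.
Sellers' marginal cost at Q' = 25: 20 + 0.55·25 = 33.75.
ΔQ = 316.1538 − 25 = 291.1538; wedge = 223 − 33.75 = 189.25.
DWL = ½ × 291.1538 × 189.25 = 27550.43.

27550.43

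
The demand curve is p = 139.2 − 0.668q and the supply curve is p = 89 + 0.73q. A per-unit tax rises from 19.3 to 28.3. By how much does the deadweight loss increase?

Competitive equilibrium: 139.2 − 0.668q = 89 + 0.73q → q* = 35.9084, p* = 115.2132.
For a per-unit tax t: Δq = t/1.398, so DWL = ½·t·(t/1.398) = t²/2.796.
At t = 19.3: DWL = 133.222. At t = 28.3: DWL = 286.441.
Increase = 286.441 − 133.222 = 153.22.

153.22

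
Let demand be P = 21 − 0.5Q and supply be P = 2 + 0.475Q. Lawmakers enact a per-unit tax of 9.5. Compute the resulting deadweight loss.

46.28

Competitive equilibrium: 21 − 0.5Q = 2 + 0.475Q → Q* = 19.4872, P* = 11.2564.
With the tax, the buyer price exceeds the seller price by 9.5: (21 − 0.5Q) − (2 + 0.475Q) = 9.5 → Q' = 9.7436.
ΔQ = 19.4872 − 9.7436 = 9.7436; the wedge equals the tax, 9.5.
Deadweight loss = ½ × 9.7436 × 9.5 = 46.28.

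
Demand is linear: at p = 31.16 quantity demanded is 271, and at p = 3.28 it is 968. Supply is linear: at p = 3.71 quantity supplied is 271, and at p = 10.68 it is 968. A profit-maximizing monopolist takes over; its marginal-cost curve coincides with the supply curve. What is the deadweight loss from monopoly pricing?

3320.49

Demand slope = (3.28 − 31.16)/(968 − 271) = −0.04, so p = 42 − 0.04q.
Supply slope = (10.68 − 3.71)/(968 − 271) = 0.01, so p = 1 + 0.01q.
Competitive equilibrium: 42 − 0.04q = 1 + 0.01q → q* = 820, p* = 9.2.
Marginal revenue: MR = 42 − 0.08q. Set MR = MC: 42 − 0.08q = 1 + 0.01q → q_m = 455.5556.
Price p_m = 42 − 0.04·455.5556 = 23.7778; MC(q_m) = 1 + 0.01·455.5556 = 5.5556.
Competitive q* = 820, so Δq = 364.4444; wedge = 23.7778 − 5.5556 = 18.2222.
Deadweight loss = ½ × 364.4444 × 18.2222 = 3320.49.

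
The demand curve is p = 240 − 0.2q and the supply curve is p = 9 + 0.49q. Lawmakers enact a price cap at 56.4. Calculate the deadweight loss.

19550.05

Competitive equilibrium: 240 − 0.2q = 9 + 0.49q → q* = 334.7826, p* = 173.0435.
At the ceiling p = 56.4, quantity supplied = (56.4 − 9)/0.49 = 96.7347.
Willingness to pay at q' = 96.7347: 240 − 0.2·96.7347 = 220.6531.
Δq = 334.7826 − 96.7347 = 238.0479; wedge = 220.6531 − 56.4 = 164.2531.
The triangle = ½ × 238.0479 × 164.2531 = 19550.05.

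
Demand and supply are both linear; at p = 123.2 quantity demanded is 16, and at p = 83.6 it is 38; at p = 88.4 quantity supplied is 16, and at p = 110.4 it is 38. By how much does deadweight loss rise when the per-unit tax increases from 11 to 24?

81.25

Demand slope = (83.6 − 123.2)/(38 − 16) = −1.8, so p = 152 − 1.8q.
Supply slope = (110.4 − 88.4)/(38 − 16) = 1, so p = 72.4 + q.
Competitive equilibrium: 152 − 1.8q = 72.4 + q → q* = 28.4286, p* = 100.8286.
For a per-unit tax t: Δq = t/2.8, so DWL = ½·t·(t/2.8) = t²/5.6.
At t = 11: DWL = 21.607. At t = 24: DWL = 102.857.
Increase = 102.857 − 21.607 = 81.25.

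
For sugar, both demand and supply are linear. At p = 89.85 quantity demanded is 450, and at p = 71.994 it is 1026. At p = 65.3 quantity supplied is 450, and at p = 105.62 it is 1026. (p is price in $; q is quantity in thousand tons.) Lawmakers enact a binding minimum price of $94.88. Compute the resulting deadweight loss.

Demand slope = (71.994 − 89.85)/(1026 − 450) = −0.031, so p = 103.8 − 0.031q.
Supply slope = (105.62 − 65.3)/(1026 − 450) = 0.07, so p = 33.8 + 0.07q.
Competitive equilibrium: 103.8 − 0.031q = 33.8 + 0.07q → q* = 693.06931, p* = 82.31485.
At the floor p = 94.88, quantity demanded = (103.8 − 94.88)/0.031 = 287.74194.
Sellers' marginal cost at q' = 287.74194: 33.8 + 0.07·287.74194 = 53.94194.
Δq = 693.06931 − 287.74194 = 405.32737; wedge = 94.88 − 53.94194 = 40.93806.
DWL = ½ × 405.32737 × 40.93806 = $8296.66 thousand.

$8296.66 thousand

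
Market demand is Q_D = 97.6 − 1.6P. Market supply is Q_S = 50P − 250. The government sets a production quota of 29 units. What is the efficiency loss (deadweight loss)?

1078.23

In inverse form: demand P = 61 − 0.625Q, supply P = 5 + 0.02Q.
Competitive equilibrium: 61 − 0.625Q = 5 + 0.02Q → Q* = 86.8217, P* = 6.7364.
At Q = 29: demand price = 61 − 0.625·29 = 42.875; supply price = 5 + 0.02·29 = 5.58.
ΔQ = 86.8217 − 29 = 57.8217; wedge = 42.875 − 5.58 = 37.295.
The triangle = ½ × 57.8217 × 37.295 = 1078.23.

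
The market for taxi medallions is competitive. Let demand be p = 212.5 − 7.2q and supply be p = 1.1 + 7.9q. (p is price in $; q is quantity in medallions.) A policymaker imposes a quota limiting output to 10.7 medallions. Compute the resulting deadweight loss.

Competitive equilibrium: 212.5 − 7.2q = 1.1 + 7.9q → q* = 14, p* = 111.7.
At q = 10.7: demand price = 212.5 − 7.2·10.7 = 135.46; supply price = 1.1 + 7.9·10.7 = 85.63.
Δq = 14 − 10.7 = 3.3; wedge = 135.46 − 85.63 = 49.83.
The triangle = ½ × 3.3 × 49.83 = $82.22.

$82.22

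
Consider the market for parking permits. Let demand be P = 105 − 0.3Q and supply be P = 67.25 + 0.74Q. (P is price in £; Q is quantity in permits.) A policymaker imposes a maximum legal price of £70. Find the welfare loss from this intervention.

£552.02

Competitive equilibrium: 105 − 0.3Q = 67.25 + 0.74Q → Q* = 36.2981, P* = 94.1106.
At the ceiling P = 70, quantity supplied = (70 − 67.25)/0.74 = 3.7162.
Willingness to pay at Q' = 3.7162: 105 − 0.3·3.7162 = 103.8851.
ΔQ = 36.2981 − 3.7162 = 32.5819; wedge = 103.8851 − 70 = 33.8851.
The triangle = ½ × 32.5819 × 33.8851 = £552.02.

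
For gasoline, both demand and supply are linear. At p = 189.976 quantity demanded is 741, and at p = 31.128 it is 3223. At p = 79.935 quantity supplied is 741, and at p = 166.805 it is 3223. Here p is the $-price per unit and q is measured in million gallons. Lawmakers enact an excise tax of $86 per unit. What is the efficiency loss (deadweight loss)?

$37353.54 million

Demand slope = (31.128 − 189.976)/(3223 − 741) = −0.064, so p = 237.4 − 0.064q.
Supply slope = (166.805 − 79.935)/(3223 − 741) = 0.035, so p = 54 + 0.035q.
Competitive equilibrium: 237.4 − 0.064q = 54 + 0.035q → q* = 1852.5253, p* = 118.8384.
With the tax, the buyer price exceeds the seller price by 86: (237.4 − 0.064q) − (54 + 0.035q) = 86 → q' = 983.8384.
Δq = 1852.5253 − 983.8384 = 868.6869; the wedge equals the tax, 86.
DWL = ½ × 868.6869 × 86 = $37353.54 million.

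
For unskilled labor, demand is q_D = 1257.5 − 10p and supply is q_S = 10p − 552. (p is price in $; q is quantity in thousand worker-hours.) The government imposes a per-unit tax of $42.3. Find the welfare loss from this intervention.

In inverse form: demand p = 125.75 − 0.1q, supply p = 55.2 + 0.1q.
Competitive equilibrium: 125.75 − 0.1q = 55.2 + 0.1q → q* = 352.75, p* = 90.475.
With the tax, the buyer price exceeds the seller price by 42.3: (125.75 − 0.1q) − (55.2 + 0.1q) = 42.3 → q' = 141.25.
Δq = 352.75 − 141.25 = 211.5; the wedge equals the tax, 42.3.
The triangle = ½ × 211.5 × 42.3 = $4473.225 thousand.

$4473.225 thousand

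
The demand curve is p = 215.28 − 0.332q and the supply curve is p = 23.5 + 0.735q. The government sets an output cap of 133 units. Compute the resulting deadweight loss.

Competitive equilibrium: 215.28 − 0.332q = 23.5 + 0.735q → q* = 179.7376, p* = 155.6071.
At q = 133: demand price = 215.28 − 0.332·133 = 171.124; supply price = 23.5 + 0.735·133 = 121.255.
Δq = 179.7376 − 133 = 46.7376; wedge = 171.124 − 121.255 = 49.869.
The triangle = ½ × 46.7376 × 49.869 = 1165.38.

1165.38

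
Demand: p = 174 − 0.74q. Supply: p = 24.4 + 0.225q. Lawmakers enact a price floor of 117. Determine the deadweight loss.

2935.45

Competitive equilibrium: 174 − 0.74q = 24.4 + 0.225q → q* = 155.0259, p* = 59.2808.
At the floor p = 117, quantity demanded = (174 − 117)/0.74 = 77.027.
Sellers' marginal cost at q' = 77.027: 24.4 + 0.225·77.027 = 41.7311.
Δq = 155.0259 − 77.027 = 77.9989; wedge = 117 − 41.7311 = 75.2689.
The triangle = ½ × 77.9989 × 75.2689 = 2935.45.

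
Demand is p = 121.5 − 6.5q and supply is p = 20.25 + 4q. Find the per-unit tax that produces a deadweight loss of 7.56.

12.6

Competitive equilibrium: 121.5 − 6.5q = 20.25 + 4q → q* = 9.6429, p* = 58.8214.
A tax t gives Δq = t/10.5 and wedge t, so DWL = t²/21.
t²/21 = 7.56 → t² = 158.76 → t = 12.6.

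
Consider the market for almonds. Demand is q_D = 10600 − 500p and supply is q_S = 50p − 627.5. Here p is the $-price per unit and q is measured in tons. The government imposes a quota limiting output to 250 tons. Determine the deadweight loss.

$225.51

In inverse form: demand p = 21.2 − 0.002q, supply p = 12.55 + 0.02q.
Competitive equilibrium: 21.2 − 0.002q = 12.55 + 0.02q → q* = 393.1818, p* = 20.4136.
At q = 250: demand price = 21.2 − 0.002·250 = 20.7; supply price = 12.55 + 0.02·250 = 17.55.
Δq = 393.1818 − 250 = 143.1818; wedge = 20.7 − 17.55 = 3.15.
DWL = ½ × 143.1818 × 3.15 = $225.51.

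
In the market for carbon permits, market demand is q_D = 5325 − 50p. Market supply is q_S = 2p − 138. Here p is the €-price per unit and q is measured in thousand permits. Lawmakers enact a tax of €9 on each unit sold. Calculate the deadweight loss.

€77.88 thousand

In inverse form: demand p = 106.5 − 0.02q, supply p = 69 + 0.5q.
Competitive equilibrium: 106.5 − 0.02q = 69 + 0.5q → q* = 72.1154, p* = 105.0577.
With the tax, the buyer price exceeds the seller price by 9: (106.5 − 0.02q) − (69 + 0.5q) = 9 → q' = 54.8077.
Δq = 72.1154 − 54.8077 = 17.3077; the wedge equals the tax, 9.
Deadweight loss = ½ × 17.3077 × 9 = €77.88 thousand.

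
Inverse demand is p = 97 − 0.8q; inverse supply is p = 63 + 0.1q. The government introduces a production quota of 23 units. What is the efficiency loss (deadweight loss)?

98.27

Competitive equilibrium: 97 − 0.8q = 63 + 0.1q → q* = 37.7778, p* = 66.7778.
At q = 23: demand price = 97 − 0.8·23 = 78.6; supply price = 63 + 0.1·23 = 65.3.
Δq = 37.7778 − 23 = 14.7778; wedge = 78.6 − 65.3 = 13.3.
The triangle = ½ × 14.7778 × 13.3 = 98.27.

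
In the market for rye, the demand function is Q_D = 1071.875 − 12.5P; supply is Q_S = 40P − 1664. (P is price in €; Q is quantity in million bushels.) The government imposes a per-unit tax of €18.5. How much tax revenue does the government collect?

In inverse form: demand P = 85.75 − 0.08Q, supply P = 41.6 + 0.025Q.
Competitive equilibrium: 85.75 − 0.08Q = 41.6 + 0.025Q → Q* = 420.4762, P* = 52.1119.
With the tax, the buyer price exceeds the seller price by 18.5: (85.75 − 0.08Q) − (41.6 + 0.025Q) = 18.5 → Q' = 244.2857.
Tax revenue = 18.5 × 244.2857 = €4519.29 million.

€4519.29 million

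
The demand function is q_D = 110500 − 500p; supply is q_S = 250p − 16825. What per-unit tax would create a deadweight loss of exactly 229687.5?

52.5

In inverse form: demand p = 221 − 0.002q, supply p = 67.3 + 0.004q.
Competitive equilibrium: 221 − 0.002q = 67.3 + 0.004q → q* = 25616.6667, p* = 169.7667.
A tax t gives Δq = t/0.006 and wedge t, so DWL = t²/0.012.
t²/0.012 = 229687.5 → t² = 2756.25 → t = 52.5.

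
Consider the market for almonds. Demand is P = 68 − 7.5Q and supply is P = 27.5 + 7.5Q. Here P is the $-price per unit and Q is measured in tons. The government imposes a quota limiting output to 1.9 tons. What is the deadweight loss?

Competitive equilibrium: 68 − 7.5Q = 27.5 + 7.5Q → Q* = 2.7, P* = 47.75.
At Q = 1.9: demand price = 68 − 7.5·1.9 = 53.75; supply price = 27.5 + 7.5·1.9 = 41.75.
ΔQ = 2.7 − 1.9 = 0.8; wedge = 53.75 − 41.75 = 12.
DWL = ½ × 0.8 × 12 = $4.80.

$4.80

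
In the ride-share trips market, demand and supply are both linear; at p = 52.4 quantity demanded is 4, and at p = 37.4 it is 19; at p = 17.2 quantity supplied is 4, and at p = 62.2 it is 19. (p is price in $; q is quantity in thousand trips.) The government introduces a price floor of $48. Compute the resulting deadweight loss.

$38.72 thousand

Demand slope = (37.4 − 52.4)/(19 − 4) = −1, so p = 56.4 − q.
Supply slope = (62.2 − 17.2)/(19 − 4) = 3, so p = 5.2 + 3q.
Competitive equilibrium: 56.4 − q = 5.2 + 3q → q* = 12.8, p* = 43.6.
At the floor p = 48, quantity demanded = (56.4 − 48)/1 = 8.4.
Sellers' marginal cost at q' = 8.4: 5.2 + 3·8.4 = 30.4.
Δq = 12.8 − 8.4 = 4.4; wedge = 48 − 30.4 = 17.6.
DWL = ½ × 4.4 × 17.6 = $38.72 thousand.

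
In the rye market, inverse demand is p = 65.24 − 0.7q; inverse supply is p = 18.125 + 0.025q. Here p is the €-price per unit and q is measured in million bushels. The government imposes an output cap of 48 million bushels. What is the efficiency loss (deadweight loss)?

Competitive equilibrium: 65.24 − 0.7q = 18.125 + 0.025q → q* = 64.9862, p* = 19.7497.
At q = 48: demand price = 65.24 − 0.7·48 = 31.64; supply price = 18.125 + 0.025·48 = 19.325.
Δq = 64.9862 − 48 = 16.9862; wedge = 31.64 − 19.325 = 12.315.
The triangle = ½ × 16.9862 × 12.315 = €104.59 million.

€104.59 million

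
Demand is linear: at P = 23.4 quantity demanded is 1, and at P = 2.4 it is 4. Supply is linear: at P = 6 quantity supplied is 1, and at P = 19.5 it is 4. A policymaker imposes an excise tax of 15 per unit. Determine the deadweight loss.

9.78

Demand slope = (2.4 − 23.4)/(4 − 1) = −7, so P = 30.4 − 7Q.
Supply slope = (19.5 − 6)/(4 − 1) = 4.5, so P = 1.5 + 4.5Q.
Competitive equilibrium: 30.4 − 7Q = 1.5 + 4.5Q → Q* = 2.513, P* = 12.8087.
With the tax, the buyer price exceeds the seller price by 15: (30.4 − 7Q) − (1.5 + 4.5Q) = 15 → Q' = 1.2087.
ΔQ = 2.513 − 1.2087 = 1.3043; the wedge equals the tax, 15.
Welfare loss = ½ × 1.3043 × 15 = 9.78.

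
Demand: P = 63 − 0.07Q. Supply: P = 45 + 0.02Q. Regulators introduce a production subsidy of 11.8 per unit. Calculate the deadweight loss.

Competitive equilibrium: 63 − 0.07Q = 45 + 0.02Q → Q* = 200, P* = 49.
The subsidy lowers effective supply by 11.8: P = 33.2 + 0.02Q.
New quantity: 63 − 0.07Q = 33.2 + 0.02Q → Q' = 331.1111.
Overproduction ΔQ = 331.1111 − 200 = 131.1111; wedge = subsidy = 11.8.
The triangle = ½ × 131.1111 × 11.8 = 773.56.

773.56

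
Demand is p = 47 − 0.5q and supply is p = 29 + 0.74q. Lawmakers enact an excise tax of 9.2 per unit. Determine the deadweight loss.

34.13

Competitive equilibrium: 47 − 0.5q = 29 + 0.74q → q* = 14.5161, p* = 39.7419.
With the tax, the buyer price exceeds the seller price by 9.2: (47 − 0.5q) − (29 + 0.74q) = 9.2 → q' = 7.0968.
Δq = 14.5161 − 7.0968 = 7.4193; the wedge equals the tax, 9.2.
DWL = ½ × 7.4193 × 9.2 = 34.13.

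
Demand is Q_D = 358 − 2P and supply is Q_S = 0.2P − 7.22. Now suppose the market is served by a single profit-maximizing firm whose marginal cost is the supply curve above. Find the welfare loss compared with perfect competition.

In inverse form: demand P = 179 − 0.5Q, supply P = 36.1 + 5Q.
Competitive equilibrium: 179 − 0.5Q = 36.1 + 5Q → Q* = 25.9818, P* = 166.0091.
Marginal revenue: MR = 179 − Q. Set MR = MC: 179 − Q = 36.1 + 5Q → Q_m = 23.8167.
Price P_m = 179 − 0.5·23.8167 = 167.0917; MC(Q_m) = 36.1 + 5·23.8167 = 155.1835.
Competitive Q* = 25.9818, so ΔQ = 2.1651; wedge = 167.0917 − 155.1835 = 11.9082.
Deadweight loss = ½ × 2.1651 × 11.9082 = 12.89.

12.89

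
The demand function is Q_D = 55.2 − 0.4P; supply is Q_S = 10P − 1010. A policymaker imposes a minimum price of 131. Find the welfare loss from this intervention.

In inverse form: demand P = 138 − 2.5Q, supply P = 101 + 0.1Q.
Competitive equilibrium: 138 − 2.5Q = 101 + 0.1Q → Q* = 14.2308, P* = 102.4231.
At the floor P = 131, quantity demanded = (138 − 131)/2.5 = 2.8.
Sellers' marginal cost at Q' = 2.8: 101 + 0.1·2.8 = 101.28.
ΔQ = 14.2308 − 2.8 = 11.4308; wedge = 131 − 101.28 = 29.72.
The triangle = ½ × 11.4308 × 29.72 = 169.86.

169.86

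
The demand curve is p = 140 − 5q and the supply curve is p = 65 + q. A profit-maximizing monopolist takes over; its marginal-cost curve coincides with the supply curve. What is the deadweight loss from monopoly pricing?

96.85

Competitive equilibrium: 140 − 5q = 65 + q → q* = 12.5, p* = 77.5.
Marginal revenue: MR = 140 − 10q. Set MR = MC: 140 − 10q = 65 + q → q_m = 6.8182.
Price p_m = 140 − 5·6.8182 = 105.909; MC(q_m) = 65 + 1·6.8182 = 71.8182.
Competitive q* = 12.5, so Δq = 5.6818; wedge = 105.909 − 71.8182 = 34.0908.
DWL = ½ × 5.6818 × 34.0908 = 96.85.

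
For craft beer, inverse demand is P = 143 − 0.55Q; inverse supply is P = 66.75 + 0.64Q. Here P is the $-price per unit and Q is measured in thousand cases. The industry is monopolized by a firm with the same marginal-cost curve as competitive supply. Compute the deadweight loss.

$244.08 thousand

Competitive equilibrium: 143 − 0.55Q = 66.75 + 0.64Q → Q* = 64.0756, P* = 107.7584.
Marginal revenue: MR = 143 − 1.1Q. Set MR = MC: 143 − 1.1Q = 66.75 + 0.64Q → Q_m = 43.8218.
Price P_m = 143 − 0.55·43.8218 = 118.898; MC(Q_m) = 66.75 + 0.64·43.8218 = 94.796.
Competitive Q* = 64.0756, so ΔQ = 20.2538; wedge = 118.898 − 94.796 = 24.102.
Welfare loss = ½ × 20.2538 × 24.102 = $244.08 thousand.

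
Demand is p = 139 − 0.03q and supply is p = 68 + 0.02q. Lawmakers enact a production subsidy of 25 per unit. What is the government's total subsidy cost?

48000

Competitive equilibrium: 139 − 0.03q = 68 + 0.02q → q* = 1420, p* = 96.4.
The subsidy lowers effective supply by 25: p = 43 + 0.02q.
New quantity: 139 − 0.03q = 43 + 0.02q → q' = 1920.
Total subsidy cost = 25 × 1920 = 48000.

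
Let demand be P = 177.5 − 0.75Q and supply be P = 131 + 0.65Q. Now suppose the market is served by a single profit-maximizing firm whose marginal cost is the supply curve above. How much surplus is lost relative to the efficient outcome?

Competitive equilibrium: 177.5 − 0.75Q = 131 + 0.65Q → Q* = 33.2143, P* = 152.5893.
Marginal revenue: MR = 177.5 − 1.5Q. Set MR = MC: 177.5 − 1.5Q = 131 + 0.65Q → Q_m = 21.6279.
Price P_m = 177.5 − 0.75·21.6279 = 161.2791; MC(Q_m) = 131 + 0.65·21.6279 = 145.0581.
Competitive Q* = 33.2143, so ΔQ = 11.5864; wedge = 161.2791 − 145.0581 = 16.221.
Deadweight loss = ½ × 11.5864 × 16.221 = 93.97.

93.97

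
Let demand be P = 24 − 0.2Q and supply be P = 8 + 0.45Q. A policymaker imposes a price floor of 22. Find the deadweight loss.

Competitive equilibrium: 24 − 0.2Q = 8 + 0.45Q → Q* = 24.6154, P* = 19.0769.
At the floor P = 22, quantity demanded = (24 − 22)/0.2 = 10.
Sellers' marginal cost at Q' = 10: 8 + 0.45·10 = 12.5.
ΔQ = 24.6154 − 10 = 14.6154; wedge = 22 − 12.5 = 9.5.
Welfare loss = ½ × 14.6154 × 9.5 = 69.42.

69.42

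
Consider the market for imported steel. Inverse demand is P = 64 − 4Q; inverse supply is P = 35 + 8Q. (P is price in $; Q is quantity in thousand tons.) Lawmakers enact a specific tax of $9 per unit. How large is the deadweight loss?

Competitive equilibrium: 64 − 4Q = 35 + 8Q → Q* = 2.4167, P* = 54.3333.
With the tax, the buyer price exceeds the seller price by 9: (64 − 4Q) − (35 + 8Q) = 9 → Q' = 1.6667.
ΔQ = 2.4167 − 1.6667 = 0.75; the wedge equals the tax, 9.
The triangle = ½ × 0.75 × 9 = $3.375 thousand.

$3.375 thousand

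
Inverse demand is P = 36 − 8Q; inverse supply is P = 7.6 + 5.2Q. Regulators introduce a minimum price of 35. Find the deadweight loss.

Competitive equilibrium: 36 − 8Q = 7.6 + 5.2Q → Q* = 2.1515, P* = 18.7879.
At the floor P = 35, quantity demanded = (36 − 35)/8 = 0.125.
Sellers' marginal cost at Q' = 0.125: 7.6 + 5.2·0.125 = 8.25.
ΔQ = 2.1515 − 0.125 = 2.0265; wedge = 35 − 8.25 = 26.75.
Welfare loss = ½ × 2.0265 × 26.75 = 27.10.

27.10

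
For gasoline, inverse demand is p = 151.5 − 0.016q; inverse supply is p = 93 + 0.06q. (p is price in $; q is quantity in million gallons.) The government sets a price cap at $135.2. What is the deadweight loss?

$167.56 million

Competitive equilibrium: 151.5 − 0.016q = 93 + 0.06q → q* = 769.7368, p* = 139.1842.
At the ceiling p = 135.2, quantity supplied = (135.2 − 93)/0.06 = 703.3333.
Willingness to pay at q' = 703.3333: 151.5 − 0.016·703.3333 = 140.2467.
Δq = 769.7368 − 703.3333 = 66.4035; wedge = 140.2467 − 135.2 = 5.0467.
Welfare loss = ½ × 66.4035 × 5.0467 = $167.56 million.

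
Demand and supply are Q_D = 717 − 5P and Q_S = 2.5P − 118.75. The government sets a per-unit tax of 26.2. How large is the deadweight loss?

In inverse form: demand P = 143.4 − 0.2Q, supply P = 47.5 + 0.4Q.
Competitive equilibrium: 143.4 − 0.2Q = 47.5 + 0.4Q → Q* = 159.8333, P* = 111.4333.
With the tax, the buyer price exceeds the seller price by 26.2: (143.4 − 0.2Q) − (47.5 + 0.4Q) = 26.2 → Q' = 116.1667.
ΔQ = 159.8333 − 116.1667 = 43.6666; the wedge equals the tax, 26.2.
DWL = ½ × 43.6666 × 26.2 = 572.03.

572.03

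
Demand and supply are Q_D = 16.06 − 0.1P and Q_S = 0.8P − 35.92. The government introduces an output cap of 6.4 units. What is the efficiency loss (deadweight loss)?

84.88

In inverse form: demand P = 160.6 − 10Q, supply P = 44.9 + 1.25Q.
Competitive equilibrium: 160.6 − 10Q = 44.9 + 1.25Q → Q* = 10.28444, P* = 57.75556.
At Q = 6.4: demand price = 160.6 − 10·6.4 = 96.6; supply price = 44.9 + 1.25·6.4 = 52.9.
ΔQ = 10.28444 − 6.4 = 3.88444; wedge = 96.6 − 52.9 = 43.7.
The triangle = ½ × 3.88444 × 43.7 = 84.88.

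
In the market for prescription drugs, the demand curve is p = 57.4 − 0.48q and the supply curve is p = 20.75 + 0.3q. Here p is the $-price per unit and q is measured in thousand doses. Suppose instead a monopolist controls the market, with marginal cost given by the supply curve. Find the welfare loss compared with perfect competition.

$124.96 thousand

Competitive equilibrium: 57.4 − 0.48q = 20.75 + 0.3q → q* = 46.9872, p* = 34.8462.
Marginal revenue: MR = 57.4 − 0.96q. Set MR = MC: 57.4 − 0.96q = 20.75 + 0.3q → q_m = 29.0873.
Price p_m = 57.4 − 0.48·29.0873 = 43.4381; MC(q_m) = 20.75 + 0.3·29.0873 = 29.4762.
Competitive q* = 46.9872, so Δq = 17.8999; wedge = 43.4381 − 29.4762 = 13.9619.
Deadweight loss = ½ × 17.8999 × 13.9619 = $124.96 thousand.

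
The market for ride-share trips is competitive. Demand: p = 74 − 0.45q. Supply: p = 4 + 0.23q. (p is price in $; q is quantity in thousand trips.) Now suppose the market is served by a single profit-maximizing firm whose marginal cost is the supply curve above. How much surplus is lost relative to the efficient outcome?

$571.38 thousand

Competitive equilibrium: 74 − 0.45q = 4 + 0.23q → q* = 102.9412, p* = 27.6765.
Marginal revenue: MR = 74 − 0.9q. Set MR = MC: 74 − 0.9q = 4 + 0.23q → q_m = 61.9469.
Price p_m = 74 − 0.45·61.9469 = 46.1239; MC(q_m) = 4 + 0.23·61.9469 = 18.2478.
Competitive q* = 102.9412, so Δq = 40.9943; wedge = 46.1239 − 18.2478 = 27.8761.
Welfare loss = ½ × 40.9943 × 27.8761 = $571.38 thousand.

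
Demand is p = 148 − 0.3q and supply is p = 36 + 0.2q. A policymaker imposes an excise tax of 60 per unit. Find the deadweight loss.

Competitive equilibrium: 148 − 0.3q = 36 + 0.2q → q* = 224, p* = 80.8.
With the tax, the buyer price exceeds the seller price by 60: (148 − 0.3q) − (36 + 0.2q) = 60 → q' = 104.
Δq = 224 − 104 = 120; the wedge equals the tax, 60.
Welfare loss = ½ × 120 × 60 = 3600.

3600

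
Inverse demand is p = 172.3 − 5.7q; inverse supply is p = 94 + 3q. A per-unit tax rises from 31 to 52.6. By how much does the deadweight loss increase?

Competitive equilibrium: 172.3 − 5.7q = 94 + 3q → q* = 9, p* = 121.
For a per-unit tax t: Δq = t/8.7, so DWL = ½·t·(t/8.7) = t²/17.4.
At t = 31: DWL = 55.23. At t = 52.6: DWL = 159.009.
Increase = 159.009 − 55.23 = 103.78.

103.78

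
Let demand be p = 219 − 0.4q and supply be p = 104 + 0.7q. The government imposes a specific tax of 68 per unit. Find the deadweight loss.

2101.82

Competitive equilibrium: 219 − 0.4q = 104 + 0.7q → q* = 104.5455, p* = 177.1818.
With the tax, the buyer price exceeds the seller price by 68: (219 − 0.4q) − (104 + 0.7q) = 68 → q' = 42.7273.
Δq = 104.5455 − 42.7273 = 61.8182; the wedge equals the tax, 68.
The triangle = ½ × 61.8182 × 68 = 2101.82.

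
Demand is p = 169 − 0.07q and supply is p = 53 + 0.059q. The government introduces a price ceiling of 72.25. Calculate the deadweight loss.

Competitive equilibrium: 169 − 0.07q = 53 + 0.059q → q* = 899.2248, p* = 106.0543.
At the ceiling p = 72.25, quantity supplied = (72.25 − 53)/0.059 = 326.2712.
Willingness to pay at q' = 326.2712: 169 − 0.07·326.2712 = 146.161.
Δq = 899.2248 − 326.2712 = 572.9536; wedge = 146.161 − 72.25 = 73.911.
Deadweight loss = ½ × 572.9536 × 73.911 = 21173.79.

21173.79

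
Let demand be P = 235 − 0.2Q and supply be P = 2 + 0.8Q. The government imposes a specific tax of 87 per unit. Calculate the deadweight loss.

Competitive equilibrium: 235 − 0.2Q = 2 + 0.8Q → Q* = 233, P* = 188.4.
With the tax, the buyer price exceeds the seller price by 87: (235 − 0.2Q) − (2 + 0.8Q) = 87 → Q' = 146.
ΔQ = 233 − 146 = 87; the wedge equals the tax, 87.
Welfare loss = ½ × 87 × 87 = 3784.50.

3784.50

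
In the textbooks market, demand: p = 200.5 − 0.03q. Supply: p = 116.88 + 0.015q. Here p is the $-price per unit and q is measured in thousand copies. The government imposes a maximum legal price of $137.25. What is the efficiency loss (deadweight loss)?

Competitive equilibrium: 200.5 − 0.03q = 116.88 + 0.015q → q* = 1858.2222, p* = 144.7533.
At the ceiling p = 137.25, quantity supplied = (137.25 − 116.88)/0.015 = 1358.
Willingness to pay at q' = 1358: 200.5 − 0.03·1358 = 159.76.
Δq = 1858.2222 − 1358 = 500.2222; wedge = 159.76 − 137.25 = 22.51.
Deadweight loss = ½ × 500.2222 × 22.51 = $5630 thousand.

$5630 thousand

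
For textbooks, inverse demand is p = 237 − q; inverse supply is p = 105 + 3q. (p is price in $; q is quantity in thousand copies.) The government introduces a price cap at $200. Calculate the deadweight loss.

Competitive equilibrium: 237 − q = 105 + 3q → q* = 33, p* = 204.
At the ceiling p = 200, quantity supplied = (200 − 105)/3 = 31.6667.
Willingness to pay at q' = 31.6667: 237 − 1·31.6667 = 205.3333.
Δq = 33 − 31.6667 = 1.3333; wedge = 205.3333 − 200 = 5.3333.
Welfare loss = ½ × 1.3333 × 5.3333 = $3.56 thousand.

$3.56 thousand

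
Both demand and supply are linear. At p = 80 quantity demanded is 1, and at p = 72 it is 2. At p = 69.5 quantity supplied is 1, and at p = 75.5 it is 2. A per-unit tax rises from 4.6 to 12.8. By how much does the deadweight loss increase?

Demand slope = (72 − 80)/(2 − 1) = −8, so p = 88 − 8q.
Supply slope = (75.5 − 69.5)/(2 − 1) = 6, so p = 63.5 + 6q.
Competitive equilibrium: 88 − 8q = 63.5 + 6q → q* = 1.75, p* = 74.
For a per-unit tax t: Δq = t/14, so DWL = ½·t·(t/14) = t²/28.
At t = 4.6: DWL = 0.756. At t = 12.8: DWL = 5.851.
Increase = 5.851 − 0.756 = 5.10.

5.10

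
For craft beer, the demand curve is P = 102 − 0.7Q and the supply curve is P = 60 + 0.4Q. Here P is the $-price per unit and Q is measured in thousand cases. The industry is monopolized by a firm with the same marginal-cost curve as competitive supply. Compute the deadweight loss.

Competitive equilibrium: 102 − 0.7Q = 60 + 0.4Q → Q* = 38.1818, P* = 75.2727.
Marginal revenue: MR = 102 − 1.4Q. Set MR = MC: 102 − 1.4Q = 60 + 0.4Q → Q_m = 23.3333.
Price P_m = 102 − 0.7·23.3333 = 85.6667; MC(Q_m) = 60 + 0.4·23.3333 = 69.3333.
Competitive Q* = 38.1818, so ΔQ = 14.8485; wedge = 85.6667 − 69.3333 = 16.3334.
DWL = ½ × 14.8485 × 16.3334 = $121.26 thousand.

$121.26 thousand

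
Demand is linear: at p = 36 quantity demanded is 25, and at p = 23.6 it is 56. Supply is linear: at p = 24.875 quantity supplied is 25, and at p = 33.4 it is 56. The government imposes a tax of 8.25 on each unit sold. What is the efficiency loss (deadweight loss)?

Demand slope = (23.6 − 36)/(56 − 25) = −0.4, so p = 46 − 0.4q.
Supply slope = (33.4 − 24.875)/(56 − 25) = 0.275, so p = 18 + 0.275q.
Competitive equilibrium: 46 − 0.4q = 18 + 0.275q → q* = 41.4815, p* = 29.4074.
With the tax, the buyer price exceeds the seller price by 8.25: (46 − 0.4q) − (18 + 0.275q) = 8.25 → q' = 29.2593.
Δq = 41.4815 − 29.2593 = 12.2222; the wedge equals the tax, 8.25.
DWL = ½ × 12.2222 × 8.25 = 50.42.

50.42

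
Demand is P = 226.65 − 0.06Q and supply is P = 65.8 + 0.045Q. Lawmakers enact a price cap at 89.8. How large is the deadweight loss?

Competitive equilibrium: 226.65 − 0.06Q = 65.8 + 0.045Q → Q* = 1531.9048, P* = 134.7357.
At the ceiling P = 89.8, quantity supplied = (89.8 − 65.8)/0.045 = 533.3333.
Willingness to pay at Q' = 533.3333: 226.65 − 0.06·533.3333 = 194.65.
ΔQ = 1531.9048 − 533.3333 = 998.5715; wedge = 194.65 − 89.8 = 104.85.
Deadweight loss = ½ × 998.5715 × 104.85 = 52350.11.

52350.11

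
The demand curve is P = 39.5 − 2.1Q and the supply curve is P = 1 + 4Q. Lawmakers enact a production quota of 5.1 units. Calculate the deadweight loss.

4.48

Competitive equilibrium: 39.5 − 2.1Q = 1 + 4Q → Q* = 6.3115, P* = 26.2459.
At Q = 5.1: demand price = 39.5 − 2.1·5.1 = 28.79; supply price = 1 + 4·5.1 = 21.4.
ΔQ = 6.3115 − 5.1 = 1.2115; wedge = 28.79 − 21.4 = 7.39.
Welfare loss = ½ × 1.2115 × 7.39 = 4.48.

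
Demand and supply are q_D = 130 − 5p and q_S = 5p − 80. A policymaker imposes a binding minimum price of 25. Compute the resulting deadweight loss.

In inverse form: demand p = 26 − 0.2q, supply p = 16 + 0.2q.
Competitive equilibrium: 26 − 0.2q = 16 + 0.2q → q* = 25, p* = 21.
At the floor p = 25, quantity demanded = (26 − 25)/0.2 = 5.
Sellers' marginal cost at q' = 5: 16 + 0.2·5 = 17.
Δq = 25 − 5 = 20; wedge = 25 − 17 = 8.
Deadweight loss = ½ × 20 × 8 = 80.

80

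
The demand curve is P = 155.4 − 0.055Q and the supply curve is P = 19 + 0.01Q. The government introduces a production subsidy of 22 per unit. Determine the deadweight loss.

Competitive equilibrium: 155.4 − 0.055Q = 19 + 0.01Q → Q* = 2098.4615, P* = 39.9846.
The subsidy lowers effective supply by 22: P = 0.01Q − 3.
New quantity: 155.4 − 0.055Q = 0.01Q − 3 → Q' = 2436.9231.
Overproduction ΔQ = 2436.9231 − 2098.4615 = 338.4616; wedge = subsidy = 22.
Deadweight loss = ½ × 338.4616 × 22 = 3723.08.

3723.08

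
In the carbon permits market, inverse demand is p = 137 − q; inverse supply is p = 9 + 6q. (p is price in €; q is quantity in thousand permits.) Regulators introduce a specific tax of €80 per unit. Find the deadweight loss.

Competitive equilibrium: 137 − q = 9 + 6q → q* = 18.2857, p* = 118.7143.
With the tax, the buyer price exceeds the seller price by 80: (137 − q) − (9 + 6q) = 80 → q' = 6.8571.
Δq = 18.2857 − 6.8571 = 11.4286; the wedge equals the tax, 80.
Welfare loss = ½ × 11.4286 × 80 = €457.14 thousand.

€457.14 thousand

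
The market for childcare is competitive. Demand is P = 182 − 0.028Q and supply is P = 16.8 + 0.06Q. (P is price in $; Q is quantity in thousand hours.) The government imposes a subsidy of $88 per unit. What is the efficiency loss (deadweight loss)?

Competitive equilibrium: 182 − 0.028Q = 16.8 + 0.06Q → Q* = 1877.2727, P* = 129.4364.
The subsidy lowers effective supply by 88: P = 0.06Q − 71.2.
New quantity: 182 − 0.028Q = 0.06Q − 71.2 → Q' = 2877.2727.
Overproduction ΔQ = 2877.2727 − 1877.2727 = 1000; wedge = subsidy = 88.
Welfare loss = ½ × 1000 × 88 = $44000 thousand.

$44000 thousand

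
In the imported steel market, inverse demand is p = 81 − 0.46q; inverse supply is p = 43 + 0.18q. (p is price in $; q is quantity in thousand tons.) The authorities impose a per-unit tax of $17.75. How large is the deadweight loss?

Competitive equilibrium: 81 − 0.46q = 43 + 0.18q → q* = 59.375, p* = 53.6875.
With the tax, the buyer price exceeds the seller price by 17.75: (81 − 0.46q) − (43 + 0.18q) = 17.75 → q' = 31.6406.
Δq = 59.375 − 31.6406 = 27.7344; the wedge equals the tax, 17.75.
The triangle = ½ × 27.7344 × 17.75 = $246.14 thousand.

$246.14 thousand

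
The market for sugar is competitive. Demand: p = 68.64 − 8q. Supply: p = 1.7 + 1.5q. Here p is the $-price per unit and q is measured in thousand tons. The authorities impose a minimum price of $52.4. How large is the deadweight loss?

Competitive equilibrium: 68.64 − 8q = 1.7 + 1.5q → q* = 7.0463, p* = 12.2695.
At the floor p = 52.4, quantity demanded = (68.64 − 52.4)/8 = 2.03.
Sellers' marginal cost at q' = 2.03: 1.7 + 1.5·2.03 = 4.745.
Δq = 7.0463 − 2.03 = 5.0163; wedge = 52.4 − 4.745 = 47.655.
Welfare loss = ½ × 5.0163 × 47.655 = $119.53 thousand.

$119.53 thousand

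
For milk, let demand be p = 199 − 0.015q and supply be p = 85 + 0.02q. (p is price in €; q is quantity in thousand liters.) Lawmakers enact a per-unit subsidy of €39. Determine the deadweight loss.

Competitive equilibrium: 199 − 0.015q = 85 + 0.02q → q* = 3257.1429, p* = 150.1429.
The subsidy lowers effective supply by 39: p = 46 + 0.02q.
New quantity: 199 − 0.015q = 46 + 0.02q → q' = 4371.4286.
Overproduction Δq = 4371.4286 − 3257.1429 = 1114.2857; wedge = subsidy = 39.
DWL = ½ × 1114.2857 × 39 = €21728.57 thousand.

€21728.57 thousand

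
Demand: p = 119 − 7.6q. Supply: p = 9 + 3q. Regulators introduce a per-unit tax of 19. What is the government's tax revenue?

163.11

Competitive equilibrium: 119 − 7.6q = 9 + 3q → q* = 10.3774, p* = 40.1321.
With the tax, the buyer price exceeds the seller price by 19: (119 − 7.6q) − (9 + 3q) = 19 → q' = 8.5849.
Tax revenue = 19 × 8.5849 = 163.11.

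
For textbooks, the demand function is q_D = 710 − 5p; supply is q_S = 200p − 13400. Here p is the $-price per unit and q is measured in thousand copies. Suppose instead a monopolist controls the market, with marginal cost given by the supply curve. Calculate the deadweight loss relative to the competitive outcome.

In inverse form: demand p = 142 − 0.2q, supply p = 67 + 0.005q.
Competitive equilibrium: 142 − 0.2q = 67 + 0.005q → q* = 365.85366, p* = 68.82927.
Marginal revenue: MR = 142 − 0.4q. Set MR = MC: 142 − 0.4q = 67 + 0.005q → q_m = 185.18519.
Price p_m = 142 − 0.2·185.18519 = 104.96296; MC(q_m) = 67 + 0.005·185.18519 = 67.92593.
Competitive q* = 365.85366, so Δq = 180.66847; wedge = 104.96296 − 67.92593 = 37.03703.
Welfare loss = ½ × 180.66847 × 37.03703 = $3345.71 thousand.

$3345.71 thousand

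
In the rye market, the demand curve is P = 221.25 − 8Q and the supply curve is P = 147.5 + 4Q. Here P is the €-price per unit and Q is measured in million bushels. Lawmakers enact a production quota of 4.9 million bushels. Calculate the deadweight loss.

Competitive equilibrium: 221.25 − 8Q = 147.5 + 4Q → Q* = 6.1458, P* = 172.0833.
At Q = 4.9: demand price = 221.25 − 8·4.9 = 182.05; supply price = 147.5 + 4·4.9 = 167.1.
ΔQ = 6.1458 − 4.9 = 1.2458; wedge = 182.05 − 167.1 = 14.95.
The triangle = ½ × 1.2458 × 14.95 = €9.31 million.

€9.31 million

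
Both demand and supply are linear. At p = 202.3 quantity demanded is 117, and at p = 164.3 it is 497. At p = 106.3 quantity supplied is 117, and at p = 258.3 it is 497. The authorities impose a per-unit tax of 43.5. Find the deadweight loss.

Demand slope = (164.3 − 202.3)/(497 − 117) = −0.1, so p = 214 − 0.1q.
Supply slope = (258.3 − 106.3)/(497 − 117) = 0.4, so p = 59.5 + 0.4q.
Competitive equilibrium: 214 − 0.1q = 59.5 + 0.4q → q* = 309, p* = 183.1.
With the tax, the buyer price exceeds the seller price by 43.5: (214 − 0.1q) − (59.5 + 0.4q) = 43.5 → q' = 222.
Δq = 309 − 222 = 87; the wedge equals the tax, 43.5.
DWL = ½ × 87 × 43.5 = 1892.25.

1892.25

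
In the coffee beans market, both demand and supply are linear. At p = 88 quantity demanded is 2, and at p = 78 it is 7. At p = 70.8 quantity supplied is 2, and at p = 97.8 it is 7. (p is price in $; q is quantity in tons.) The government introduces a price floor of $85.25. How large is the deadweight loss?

Demand slope = (78 − 88)/(7 − 2) = −2, so p = 92 − 2q.
Supply slope = (97.8 − 70.8)/(7 − 2) = 5.4, so p = 60 + 5.4q.
Competitive equilibrium: 92 − 2q = 60 + 5.4q → q* = 4.3243, p* = 83.3514.
At the floor p = 85.25, quantity demanded = (92 − 85.25)/2 = 3.375.
Sellers' marginal cost at q' = 3.375: 60 + 5.4·3.375 = 78.225.
Δq = 4.3243 − 3.375 = 0.9493; wedge = 85.25 − 78.225 = 7.025.
The triangle = ½ × 0.9493 × 7.025 = $3.33.

$3.33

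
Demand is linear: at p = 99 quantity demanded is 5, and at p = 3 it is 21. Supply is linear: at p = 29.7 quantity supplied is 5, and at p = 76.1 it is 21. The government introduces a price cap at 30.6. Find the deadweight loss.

248.72

Demand slope = (3 − 99)/(21 − 5) = −6, so p = 129 − 6q.
Supply slope = (76.1 − 29.7)/(21 − 5) = 2.9, so p = 15.2 + 2.9q.
Competitive equilibrium: 129 − 6q = 15.2 + 2.9q → q* = 12.78652, p* = 52.2809.
At the ceiling p = 30.6, quantity supplied = (30.6 − 15.2)/2.9 = 5.31034.
Willingness to pay at q' = 5.31034: 129 − 6·5.31034 = 97.13796.
Δq = 12.78652 − 5.31034 = 7.47618; wedge = 97.13796 − 30.6 = 66.53796.
Deadweight loss = ½ × 7.47618 × 66.53796 = 248.72.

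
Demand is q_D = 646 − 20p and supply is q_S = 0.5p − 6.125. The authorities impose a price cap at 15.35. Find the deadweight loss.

In inverse form: demand p = 32.3 − 0.05q, supply p = 12.25 + 2q.
Competitive equilibrium: 32.3 − 0.05q = 12.25 + 2q → q* = 9.7805, p* = 31.811.
At the ceiling p = 15.35, quantity supplied = (15.35 − 12.25)/2 = 1.55.
Willingness to pay at q' = 1.55: 32.3 − 0.05·1.55 = 32.2225.
Δq = 9.7805 − 1.55 = 8.2305; wedge = 32.2225 − 15.35 = 16.8725.
DWL = ½ × 8.2305 × 16.8725 = 69.43.

69.43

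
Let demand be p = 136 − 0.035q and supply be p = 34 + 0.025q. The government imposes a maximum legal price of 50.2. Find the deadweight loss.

33201.12

Competitive equilibrium: 136 − 0.035q = 34 + 0.025q → q* = 1700, p* = 76.5.
At the ceiling p = 50.2, quantity supplied = (50.2 − 34)/0.025 = 648.
Willingness to pay at q' = 648: 136 − 0.035·648 = 113.32.
Δq = 1700 − 648 = 1052; wedge = 113.32 − 50.2 = 63.12.
Welfare loss = ½ × 1052 × 63.12 = 33201.12.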